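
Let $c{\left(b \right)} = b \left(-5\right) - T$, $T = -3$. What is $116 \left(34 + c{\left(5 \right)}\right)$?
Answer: $1392$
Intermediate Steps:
$c{\left(b \right)} = 3 - 5 b$ ($c{\left(b \right)} = b \left(-5\right) - -3 = - 5 b + 3 = 3 - 5 b$)
$116 \left(34 + c{\left(5 \right)}\right) = 116 \left(34 + \left(3 - 25\right)\right) = 116 \left(34 - 22\right) = 116 \cdot 12 = 1392$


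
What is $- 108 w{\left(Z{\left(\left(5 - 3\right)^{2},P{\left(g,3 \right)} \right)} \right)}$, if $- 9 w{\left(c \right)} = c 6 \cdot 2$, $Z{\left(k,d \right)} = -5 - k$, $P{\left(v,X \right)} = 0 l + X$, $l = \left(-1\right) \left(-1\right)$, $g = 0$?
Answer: $-1296$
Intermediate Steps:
$l = 1$
$P{\left(v,X \right)} = X$ ($P{\left(v,X \right)} = 0 \cdot 1 + X = 0 + X = X$)
$w{\left(c \right)} = - \frac{4 c}{3}$ ($w{\left(c \right)} = - \frac{c 6 \cdot 2}{9} = - \frac{6 c 2}{9} = - \frac{12 c}{9} = - \frac{4 c}{3}$)
$- 108 w{\left(Z{\left(\left(5 - 3\right)^{2},P{\left(g,3 \right)} \right)} \right)} = - 108 \left(- \frac{4 \left(-5 - \left(5 - 3\right)^{2}\right)}{3}\right) = - 108 \left(- \frac{4 \left(-5 - 2^{2}\right)}{3}\right) = - 108 \left(- \frac{4 \left(-5 - 4\right)}{3}\right) = - 108 \left(\left(- \frac{4}{3}\right) \left(-9\right)\right) = \left(-108\right) 12 = -1296$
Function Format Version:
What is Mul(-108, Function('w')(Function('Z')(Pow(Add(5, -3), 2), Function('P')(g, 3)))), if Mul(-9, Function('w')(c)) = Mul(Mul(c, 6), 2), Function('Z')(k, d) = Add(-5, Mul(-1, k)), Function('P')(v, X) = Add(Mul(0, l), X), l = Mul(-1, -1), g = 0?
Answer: -1296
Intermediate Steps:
l = 1
Function('P')(v, X) = X (Function('P')(v, X) = Add(Mul(0, 1), X) = Add(0, X) = X)
Function('w')(c) = Mul(Rational(-4, 3), c) (Function('w')(c) = Mul(Rational(-1, 9), Mul(Mul(c, 6), 2)) = Mul(Rational(-1, 9), Mul(Mul(6, c), 2)) = Mul(Rational(-1, 9), Mul(12, c)) = Mul(Rational(-4, 3), c))
Mul(-108, Function('w')(Function('Z')(Pow(Add(5, -3), 2), Function('P')(g, 3)))) = Mul(-108, Mul(Rational(-4, 3), Add(-5, Mul(-1, Pow(Add(5, -3), 2))))) = Mul(-108, Mul(Rational(-4, 3), Add(-5, Mul(-1, Pow(2, 2))))) = Mul(-108, Mul(Rational(-4, 3), Add(-5, Mul(-1, 4)))) = Mul(-108, Mul(Rational(-4, 3), Add(-5, -4))) = Mul(-108, Mul(Rational(-4, 3), -9)) = Mul(-108, 12) = -1296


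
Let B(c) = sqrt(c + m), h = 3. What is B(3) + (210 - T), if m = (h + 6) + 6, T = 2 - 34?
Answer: 242 + 3*sqrt(2) ≈ 246.24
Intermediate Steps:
T = -32
m = 15 (m = (3 + 6) + 6 = 9 + 6 = 15)
B(c) = sqrt(15 + c) (B(c) = sqrt(c + 15) = sqrt(15 + c))
B(3) + (210 - T) = sqrt(15 + 3) + (210 - 1*(-32)) = sqrt(18) + (210 + 32) = 3*sqrt(2) + 242 = 242 + 3*sqrt(2)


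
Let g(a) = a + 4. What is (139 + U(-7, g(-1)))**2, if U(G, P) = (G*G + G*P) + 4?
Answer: 29241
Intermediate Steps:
g(a) = 4 + a
U(G, P) = 4 + G**2 + G*P (U(G, P) = (G**2 + G*P) + 4 = 4 + G**2 + G*P)
(139 + U(-7, g(-1)))**2 = (139 + (4 + (-7)**2 - 7*(4 - 1)))**2 = (139 + (4 + 49 - 7*3))**2 = (139 + (4 + 49 - 21))**2 = (139 + 32)**2 = 171**2 = 29241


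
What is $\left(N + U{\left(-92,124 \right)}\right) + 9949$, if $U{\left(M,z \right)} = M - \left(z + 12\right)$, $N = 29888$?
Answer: $39609$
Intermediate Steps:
$U{\left(M,z \right)} = -12 + M - z$ ($U{\left(M,z \right)} = M - \left(12 + z\right) = -12 + M - z$)
$\left(N + U{\left(-92,124 \right)}\right) + 9949 = \left(29888 - 228\right) + 9949 = 29660 + 9949 = 39609$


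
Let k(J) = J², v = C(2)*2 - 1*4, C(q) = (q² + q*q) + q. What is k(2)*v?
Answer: 64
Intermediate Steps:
C(q) = q + 2*q² (C(q) = (q² + q²) + q = 2*q² + q = q + 2*q²)
v = 16 (v = (2*(1 + 2*2))*2 - 1*4 = (2*(1 + 4))*2 - 4 = (2*5)*2 - 4 = 10*2 - 4 = 20 - 4 = 16)
k(2)*v = 2²*16 = 4*16 = 64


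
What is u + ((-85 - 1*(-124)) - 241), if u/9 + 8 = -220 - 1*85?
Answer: -3019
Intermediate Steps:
u = -2817 (u = -72 + 9*(-220 - 1*85) = -72 + 9*(-220 - 85) = -72 + 9*(-305) = -72 - 2745 = -2817)
u + ((-85 - 1*(-124)) - 241) = -2817 + ((-85 - 1*(-124)) - 241) = -2817 + ((-85 + 124) - 241) = -2817 + (39 - 241) = -2817 - 202 = -3019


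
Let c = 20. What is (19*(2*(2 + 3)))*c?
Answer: 3800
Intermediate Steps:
(19*(2*(2 + 3)))*c = (19*(2*(2 + 3)))*20 = (19*(2*5))*20 = (19*10)*20 = 190*20 = 3800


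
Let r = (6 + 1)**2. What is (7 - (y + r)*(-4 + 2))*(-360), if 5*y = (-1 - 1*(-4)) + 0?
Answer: -38232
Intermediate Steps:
y = 3/5 (y = ((-1 - 1*(-4)) + 0)/5 = ((-1 + 4) + 0)/5 = (3 + 0)/5 = (1/5)*3 = 3/5 ≈ 0.60000)
r = 49 (r = 7**2 = 49)
(7 - (y + r)*(-4 + 2))*(-360) = (7 - (3/5 + 49)*(-4 + 2))*(-360) = (7 - 248*(-2)/5)*(-360) = (7 - 1*(-496/5))*(-360) = (7 + 496/5)*(-360) = (531/5)*(-360) = -38232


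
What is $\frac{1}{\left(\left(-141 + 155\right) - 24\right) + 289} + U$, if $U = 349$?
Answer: $\frac{97372}{279} \approx 349.0$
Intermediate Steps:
$\frac{1}{\left(\left(-141 + 155\right) - 24\right) + 289} + U = \frac{1}{\left(\left(-141 + 155\right) - 24\right) + 289} + 349 = \frac{1}{\left(14 - 24\right) + 289} + 349 = \frac{1}{-10 + 289} + 349 = \frac{1}{279} + 349 = \frac{97372}{279}$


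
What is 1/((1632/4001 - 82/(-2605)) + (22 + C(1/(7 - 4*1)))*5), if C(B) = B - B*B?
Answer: 93803445/10463819978 ≈ 0.0089646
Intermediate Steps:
C(B) = B - B²
1/((1632/4001 - 82/(-2605)) + (22 + C(1/(7 - 4*1)))*5) = 1/((1632/4001 - 82/(-2605)) + (22 + (1 - 1/(7 - 4*1))/(7 - 4*1))*5) = 1/((1632*(1/4001) - 82*(-1/2605)) + (22 + (1 - 1/(7 - 4))/(7 - 4))*5) = 1/((1632/4001 + 82/2605) + (22 + (1 - 1/3)/3)*5) = 1/(4579442/10422605 + (22 + (1 - 1*⅓)/3)*5) = 1/(4579442/10422605 + (22 + (1 - ⅓)/3)*5) = 1/(4579442/10422605 + (22 + (⅓)*(⅔))*5) = 1/(4579442/10422605 + (22 + 2/9)*5) = 1/(4579442/10422605 + (200/9)*5) = 1/(4579442/10422605 + 1000/9) = 1/(10463819978/93803445) = 93803445/10463819978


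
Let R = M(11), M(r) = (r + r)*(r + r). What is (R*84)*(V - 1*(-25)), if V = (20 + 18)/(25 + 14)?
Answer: 13728176/13 ≈ 1.0560e+6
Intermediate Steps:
M(r) = 4*r² (M(r) = (2*r)*(2*r) = 4*r²)
V = 38/39 ≈ 0.97436
R = 484 (R = 4*11² = 4*121 = 484)
(R*84)*(V - 1*(-25)) = (484*84)*(38/39 - 1*(-25)) = 40656*(38/39 + 25) = 40656*(1013/39) = 13728176/13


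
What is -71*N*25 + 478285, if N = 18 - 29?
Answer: 497810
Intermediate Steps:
N = -11
-71*N*25 + 478285 = -71*(-11)*25 + 478285 = 781*25 + 478285 = 19525 + 478285 = 497810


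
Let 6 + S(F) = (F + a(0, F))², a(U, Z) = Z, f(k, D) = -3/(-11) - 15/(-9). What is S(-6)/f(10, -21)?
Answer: 2277/32 ≈ 71.156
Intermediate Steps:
f(k, D) = 64/33 (f(k, D) = -3*(-1/11) - 15*(-⅑) = 3/11 + 5/3 = 64/33)
S(F) = -6 + 4*F² (S(F) = -6 + (F + F)² = -6 + (2*F)² = -6 + 4*F²)
S(-6)/f(10, -21) = (-6 + 4*(-6)²)/(64/33) = (-6 + 4*36)*(33/64) = (-6 + 144)*(33/64) = 138*(33/64) = 2277/32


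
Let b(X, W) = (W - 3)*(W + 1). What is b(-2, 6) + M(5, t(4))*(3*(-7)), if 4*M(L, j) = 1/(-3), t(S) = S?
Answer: 91/4 ≈ 22.750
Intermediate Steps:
M(L, j) = -1/12 (M(L, j) = (¼)/(-3) = (¼)*(-⅓) = -1/12)
b(X, W) = (1 + W)*(-3 + W) (b(X, W) = (-3 + W)*(1 + W) = (1 + W)*(-3 + W))
b(-2, 6) + M(5, t(4))*(3*(-7)) = (-3 + 6² - 2*6) - (-7)/4 = (-3 + 36 - 12) - 1/12*(-21) = 21 + 7/4 = 91/4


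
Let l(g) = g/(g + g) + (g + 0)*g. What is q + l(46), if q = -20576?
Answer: -36919/2 ≈ -18460.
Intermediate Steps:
l(g) = 1/2 + g**2 (l(g) = g/((2*g)) + g*g = (1/(2*g))*g + g**2 = 1/2 + g**2)
q + l(46) = -20576 + (1/2 + 46**2) = -20576 + (1/2 + 2116) = -20576 + 4233/2 = -36919/2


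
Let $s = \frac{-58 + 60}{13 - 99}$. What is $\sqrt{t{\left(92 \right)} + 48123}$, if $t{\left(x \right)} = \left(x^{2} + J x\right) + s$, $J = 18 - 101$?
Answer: $\frac{2 \sqrt{22627589}}{43} \approx 221.25$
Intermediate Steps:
$J = -83$ ($J = 18 - 101 = -83$)
$s = - \frac{1}{43}$ ($s = \frac{2}{-86} = 2 \left(- \frac{1}{86}\right) = - \frac{1}{43} \approx -0.023256$)
$t{\left(x \right)} = - \frac{1}{43} + x^{2} - 83 x$ ($t{\left(x \right)} = \left(x^{2} - 83 x\right) - \frac{1}{43} = - \frac{1}{43} + x^{2} - 83 x$)
$\sqrt{t{\left(92 \right)} + 48123} = \sqrt{\left(- \frac{1}{43} + 92^{2} - 7636\right) + 48123} = \sqrt{\left(- \frac{1}{43} + 8464 - 7636\right) + 48123} = \sqrt{\frac{35603}{43} + 48123} = \sqrt{\frac{2104892}{43}} = \frac{2 \sqrt{22627589}}{43}$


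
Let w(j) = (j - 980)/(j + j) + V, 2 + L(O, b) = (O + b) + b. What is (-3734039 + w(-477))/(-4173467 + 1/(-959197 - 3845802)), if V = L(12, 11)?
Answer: 17116565504663779/19131043542503436 ≈ 0.89470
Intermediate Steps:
L(O, b) = -2 + O + 2*b (L(O, b) = -2 + ((O + b) + b) = -2 + (O + 2*b) = -2 + O + 2*b)
V = 32 (V = -2 + 12 + 2*11 = -2 + 12 + 22 = 32)
w(j) = 32 + (-980 + j)/(2*j) (w(j) = (j - 980)/(j + j) + 32 = (-980 + j)/((2*j)) + 32 = (-980 + j)*(1/(2*j)) + 32 = (-980 + j)/(2*j) + 32 = 32 + (-980 + j)/(2*j))
(-3734039 + w(-477))/(-4173467 + 1/(-959197 - 3845802)) = (-3734039 + (65/2 - 490/(-477)))/(-4173467 + 1/(-959197 - 3845802)) = (-3734039 + (65/2 - 490*(-1/477)))/(-4173467 + 1/(-4804999)) = (-3734039 + (65/2 + 490/477))/(-4173467 - 1/4804999) = (-3734039 + 31985/954)/(-20053504761534/4804999) = -3562241221/954*(-4804999/20053504761534) = 17116565504663779/19131043542503436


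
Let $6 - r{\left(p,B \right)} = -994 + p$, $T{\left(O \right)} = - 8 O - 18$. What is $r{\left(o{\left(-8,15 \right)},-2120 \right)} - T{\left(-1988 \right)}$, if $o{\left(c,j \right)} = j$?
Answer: $-14901$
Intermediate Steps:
$T{\left(O \right)} = -18 - 8 O$
$r{\left(p,B \right)} = 1000 - p$ ($r{\left(p,B \right)} = 6 - \left(-994 + p\right) = 1000 - p$)
$r{\left(o{\left(-8,15 \right)},-2120 \right)} - T{\left(-1988 \right)} = \left(1000 - 15\right) - \left(-18 - -15904\right) = \left(1000 - 15\right) - \left(-18 + 15904\right) = 985 - 15886 = -14901$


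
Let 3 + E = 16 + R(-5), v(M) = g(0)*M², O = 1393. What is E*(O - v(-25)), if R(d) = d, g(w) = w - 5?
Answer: 36144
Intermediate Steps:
g(w) = -5 + w
v(M) = -5*M² (v(M) = (-5 + 0)*M² = -5*M²)
E = 8 (E = -3 + (16 - 5) = -3 + 11 = 8)
E*(O - v(-25)) = 8*(1393 - (-5)*(-25)²) = 8*(1393 - (-5)*625) = 8*(1393 - 1*(-3125)) = 8*(1393 + 3125) = 8*4518 = 36144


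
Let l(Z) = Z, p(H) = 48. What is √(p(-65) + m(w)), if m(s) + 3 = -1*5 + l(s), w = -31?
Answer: 3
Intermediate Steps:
m(s) = -8 + s (m(s) = -3 + (-1*5 + s) = -3 + (-5 + s) = -8 + s)
√(p(-65) + m(w)) = √(48 + (-8 - 31)) = √(48 - 39) = √9 = 3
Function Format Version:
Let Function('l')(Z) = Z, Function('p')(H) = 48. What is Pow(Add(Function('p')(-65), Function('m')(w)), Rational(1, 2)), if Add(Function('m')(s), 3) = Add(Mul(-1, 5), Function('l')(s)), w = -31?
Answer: 3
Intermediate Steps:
Function('m')(s) = Add(-8, s) (Function('m')(s) = Add(-3, Add(Mul(-1, 5), s)) = Add(-3, Add(-5, s)) = Add(-8, s))
Pow(Add(Function('p')(-65), Function('m')(w)), Rational(1, 2)) = Pow(Add(48, Add(-8, -31)), Rational(1, 2)) = Pow(Add(48, -39), Rational(1, 2)) = Pow(9, Rational(1, 2)) = 3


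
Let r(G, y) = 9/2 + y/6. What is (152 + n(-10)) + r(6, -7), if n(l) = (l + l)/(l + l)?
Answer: 469/3 ≈ 156.33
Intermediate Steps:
r(G, y) = 9/2 + y/6 (r(G, y) = 9*(1/2) + y*(1/6) = 9/2 + y/6)
n(l) = 1 (n(l) = (2*l)/((2*l)) = (2*l)*(1/(2*l)) = 1)
(152 + n(-10)) + r(6, -7) = (152 + 1) + (9/2 + (1/6)*(-7)) = 153 + (9/2 - 7/6) = 153 + 10/3 = 469/3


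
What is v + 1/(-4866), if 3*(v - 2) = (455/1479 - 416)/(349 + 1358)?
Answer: 23570178145/12284961498 ≈ 1.9186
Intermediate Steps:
v = 14533109/7573959 (v = 2 + ((455/1479 - 416)/(349 + 1358))/3 = 2 + ((455*(1/1479) - 416)/1707)/3 = 2 + ((455/1479 - 416)*(1/1707))/3 = 2 + (-614809/1479*1/1707)/3 = 2 + (⅓)*(-614809/2524653) = 2 - 614809/7573959 = 14533109/7573959 ≈ 1.9188)
v + 1/(-4866) = 14533109/7573959 + 1/(-4866) = 14533109/7573959 - 1/4866 = 23570178145/12284961498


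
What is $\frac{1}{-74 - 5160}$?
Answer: $- \frac{1}{5234} \approx -0.00019106$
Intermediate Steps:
$\frac{1}{-74 - 5160} = \frac{1}{-5234} = - \frac{1}{5234}$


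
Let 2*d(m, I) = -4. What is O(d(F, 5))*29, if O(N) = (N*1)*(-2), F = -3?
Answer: 116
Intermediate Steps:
d(m, I) = -2 (d(m, I) = (1/2)*(-4) = -2)
O(N) = -2*N (O(N) = N*(-2) = -2*N)
O(d(F, 5))*29 = -2*(-2)*29 = 4*29 = 116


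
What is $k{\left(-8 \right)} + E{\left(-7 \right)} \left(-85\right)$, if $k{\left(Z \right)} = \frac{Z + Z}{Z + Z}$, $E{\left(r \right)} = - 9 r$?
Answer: $-5354$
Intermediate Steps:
$k{\left(Z \right)} = 1$ ($k{\left(Z \right)} = \frac{2 Z}{2 Z} = 2 Z \frac{1}{2 Z} = 1$)
$k{\left(-8 \right)} + E{\left(-7 \right)} \left(-85\right) = 1 + \left(-9\right) \left(-7\right) \left(-85\right) = 1 + 63 \left(-85\right) = 1 - 5355 = -5354$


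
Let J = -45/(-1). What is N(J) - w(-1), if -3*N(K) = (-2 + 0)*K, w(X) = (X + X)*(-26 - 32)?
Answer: -86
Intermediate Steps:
J = 45 (J = -45*(-1) = 45)
w(X) = -116*X (w(X) = (2*X)*(-58) = -116*X)
N(K) = 2*K/3 (N(K) = -(-2 + 0)*K/3 = -(-2)*K/3 = 2*K/3)
N(J) - w(-1) = (⅔)*45 - (-116)*(-1) = 30 - 1*116 = 30 - 116 = -86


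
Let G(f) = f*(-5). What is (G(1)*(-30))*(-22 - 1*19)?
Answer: -6150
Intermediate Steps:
G(f) = -5*f
(G(1)*(-30))*(-22 - 1*19) = (-5*1*(-30))*(-22 - 1*19) = (-5*(-30))*(-22 - 19) = 150*(-41) = -6150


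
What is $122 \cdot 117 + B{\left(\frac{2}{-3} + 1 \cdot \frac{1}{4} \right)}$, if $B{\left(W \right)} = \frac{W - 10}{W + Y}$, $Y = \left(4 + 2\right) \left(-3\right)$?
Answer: $\frac{3154679}{221} \approx 14275.0$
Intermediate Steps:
$Y = -18$ ($Y = 6 \left(-3\right) = -18$)
$B{\left(W \right)} = \frac{-10 + W}{-18 + W}$ ($B{\left(W \right)} = \frac{W - 10}{W - 18} = \frac{-10 + W}{-18 + W}$)
$122 \cdot 117 + B{\left(\frac{2}{-3} + 1 \cdot \frac{1}{4} \right)} = 122 \cdot 117 + \frac{-10 + \left(\frac{2}{-3} + 1 \cdot \frac{1}{4}\right)}{-18 + \left(\frac{2}{-3} + 1 \cdot \frac{1}{4}\right)} = 14274 + \frac{-10 + \left(2 \left(- \frac{1}{3}\right) + 1 \cdot \frac{1}{4}\right)}{-18 + \left(2 \left(- \frac{1}{3}\right) + 1 \cdot \frac{1}{4}\right)} = 14274 + \frac{-10 + \left(- \frac{2}{3} + \frac{1}{4}\right)}{-18 + \left(- \frac{2}{3} + \frac{1}{4}\right)} = 14274 + \frac{-10 - \frac{5}{12}}{-18 - \frac{5}{12}} = 14274 + \frac{1}{- \frac{221}{12}} \left(- \frac{125}{12}\right) = 14274 - - \frac{125}{221} = 14274 + \frac{125}{221} = \frac{3154679}{221}$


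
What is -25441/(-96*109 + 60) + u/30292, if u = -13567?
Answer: 78688463/39394746 ≈ 1.9974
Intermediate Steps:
-25441/(-96*109 + 60) + u/30292 = -25441/(-96*109 + 60) - 13567/30292 = -25441/(-10464 + 60) - 13567*1/30292 = -25441/(-10404) - 13567/30292 = -25441*(-1/10404) - 13567/30292 = 25441/10404 - 13567/30292 = 78688463/39394746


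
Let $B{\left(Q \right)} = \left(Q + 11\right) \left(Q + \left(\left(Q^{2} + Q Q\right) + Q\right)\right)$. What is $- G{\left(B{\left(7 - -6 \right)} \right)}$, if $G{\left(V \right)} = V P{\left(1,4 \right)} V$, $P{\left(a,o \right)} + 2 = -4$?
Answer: $457906176$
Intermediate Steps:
$P{\left(a,o \right)} = -6$ ($P{\left(a,o \right)} = -2 - 4 = -6$)
$B{\left(Q \right)} = \left(11 + Q\right) \left(2 Q + 2 Q^{2}\right)$ ($B{\left(Q \right)} = \left(11 + Q\right) \left(Q + \left(\left(Q^{2} + Q^{2}\right) + Q\right)\right) = \left(11 + Q\right) \left(Q + \left(2 Q^{2} + Q\right)\right) = \left(11 + Q\right) \left(Q + \left(Q + 2 Q^{2}\right)\right) = \left(11 + Q\right) \left(2 Q + 2 Q^{2}\right)$)
$G{\left(V \right)} = - 6 V^{2}$ ($G{\left(V \right)} = V \left(-6\right) V = - 6 V V = - 6 V^{2}$)
$- G{\left(B{\left(7 - -6 \right)} \right)} = - \left(-6\right) \left(2 \left(7 - -6\right) \left(11 + \left(7 - -6\right)^{2} + 12 \left(7 - -6\right)\right)\right)^{2} = - \left(-6\right) \left(2 \left(7 + 6\right) \left(11 + \left(7 + 6\right)^{2} + 12 \left(7 + 6\right)\right)\right)^{2} = - \left(-6\right) \left(2 \cdot 13 \left(11 + 13^{2} + 12 \cdot 13\right)\right)^{2} = - \left(-6\right) \left(2 \cdot 13 \left(11 + 169 + 156\right)\right)^{2} = - \left(-6\right) \left(2 \cdot 13 \cdot 336\right)^{2} = - \left(-6\right) 8736^{2} = - \left(-6\right) 76317696 = \left(-1\right) \left(-457906176\right) = 457906176$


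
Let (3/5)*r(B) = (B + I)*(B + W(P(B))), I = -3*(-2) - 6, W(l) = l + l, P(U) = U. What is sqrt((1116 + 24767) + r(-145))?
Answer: 8*sqrt(2047) ≈ 361.95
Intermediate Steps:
W(l) = 2*l
I = 0 (I = 6 - 6 = 0)
r(B) = 5*B**2 (r(B) = 5*((B + 0)*(B + 2*B))/3 = 5*(B*(3*B))/3 = 5*(3*B**2)/3 = 5*B**2)
sqrt((1116 + 24767) + r(-145)) = sqrt((1116 + 24767) + 5*(-145)**2) = sqrt(25883 + 5*21025) = sqrt(25883 + 105125) = sqrt(131008) = 8*sqrt(2047)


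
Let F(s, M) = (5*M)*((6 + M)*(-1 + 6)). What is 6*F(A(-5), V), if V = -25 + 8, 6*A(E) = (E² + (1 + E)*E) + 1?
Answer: 28050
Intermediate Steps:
A(E) = ⅙ + E²/6 + E*(1 + E)/6 (A(E) = ((E² + (1 + E)*E) + 1)/6 = ((E² + E*(1 + E)) + 1)/6 = (1 + E² + E*(1 + E))/6 = ⅙ + E²/6 + E*(1 + E)/6)
V = -17
F(s, M) = 5*M*(30 + 5*M) (F(s, M) = (5*M)*((6 + M)*5) = (5*M)*(30 + 5*M) = 5*M*(30 + 5*M))
6*F(A(-5), V) = 6*(25*(-17)*(6 - 17)) = 6*(25*(-17)*(-11)) = 6*4675 = 28050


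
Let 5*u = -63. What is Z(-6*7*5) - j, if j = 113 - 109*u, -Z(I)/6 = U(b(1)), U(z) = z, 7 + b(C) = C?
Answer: -7252/5 ≈ -1450.4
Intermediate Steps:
u = -63/5 (u = (⅕)*(-63) = -63/5 ≈ -12.600)
b(C) = -7 + C
Z(I) = 36 (Z(I) = -6*(-7 + 1) = -6*(-6) = 36)
j = 7432/5 (j = 113 - 109*(-63/5) = 113 + 6867/5 = 7432/5 ≈ 1486.4)
Z(-6*7*5) - j = 36 - 1*7432/5 = 36 - 7432/5 = -7252/5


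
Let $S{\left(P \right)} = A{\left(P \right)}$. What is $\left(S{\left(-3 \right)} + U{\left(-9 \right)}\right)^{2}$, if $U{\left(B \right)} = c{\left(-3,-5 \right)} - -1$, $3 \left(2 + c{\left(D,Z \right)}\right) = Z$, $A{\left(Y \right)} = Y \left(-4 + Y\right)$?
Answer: $\frac{3025}{9} \approx 336.11$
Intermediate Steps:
$c{\left(D,Z \right)} = -2 + \frac{Z}{3}$
$S{\left(P \right)} = P \left(-4 + P\right)$
$U{\left(B \right)} = - \frac{8}{3}$ ($U{\left(B \right)} = \left(-2 + \frac{1}{3} \left(-5\right)\right) - -1 = \left(-2 - \frac{5}{3}\right) + 1 = - \frac{11}{3} + 1 = - \frac{8}{3}$)
$\left(S{\left(-3 \right)} + U{\left(-9 \right)}\right)^{2} = \left(- 3 \left(-4 - 3\right) - \frac{8}{3}\right)^{2} = \left(\left(-3\right) \left(-7\right) - \frac{8}{3}\right)^{2} = \left(21 - \frac{8}{3}\right)^{2} = \left(\frac{55}{3}\right)^{2} = \frac{3025}{9}$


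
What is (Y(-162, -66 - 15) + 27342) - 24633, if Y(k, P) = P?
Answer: 2628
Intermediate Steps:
(Y(-162, -66 - 15) + 27342) - 24633 = ((-66 - 15) + 27342) - 24633 = (-81 + 27342) - 24633 = 27261 - 24633 = 2628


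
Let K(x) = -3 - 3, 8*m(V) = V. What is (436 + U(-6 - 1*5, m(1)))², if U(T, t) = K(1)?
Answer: 184900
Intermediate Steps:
m(V) = V/8
K(x) = -6
U(T, t) = -6
(436 + U(-6 - 1*5, m(1)))² = (436 - 6)² = 430² = 184900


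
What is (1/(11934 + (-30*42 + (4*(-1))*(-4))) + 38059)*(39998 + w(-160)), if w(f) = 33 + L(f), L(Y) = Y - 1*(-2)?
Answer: 16222358399703/10690 ≈ 1.5175e+9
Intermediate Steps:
L(Y) = 2 + Y (L(Y) = Y + 2 = 2 + Y)
w(f) = 35 + f (w(f) = 33 + (2 + f) = 35 + f)
(1/(11934 + (-30*42 + (4*(-1))*(-4))) + 38059)*(39998 + w(-160)) = (1/(11934 + (-30*42 + (4*(-1))*(-4))) + 38059)*(39998 + (35 - 160)) = (1/(11934 + (-1260 - 4*(-4))) + 38059)*(39998 - 125) = (1/(11934 + (-1260 + 16)) + 38059)*39873 = (1/(11934 - 1244) + 38059)*39873 = (1/10690 + 38059)*39873 = (406850711/10690)*39873 = 16222358399703/10690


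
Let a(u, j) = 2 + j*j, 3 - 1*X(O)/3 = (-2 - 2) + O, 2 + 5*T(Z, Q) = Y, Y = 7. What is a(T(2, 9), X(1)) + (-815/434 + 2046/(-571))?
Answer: 79434035/247814 ≈ 320.54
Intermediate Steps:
T(Z, Q) = 1 (T(Z, Q) = -⅖ + (⅕)*7 = -⅖ + 7/5 = 1)
X(O) = 21 - 3*O (X(O) = 9 - 3*((-2 - 2) + O) = 9 - 3*(-4 + O) = 9 + (12 - 3*O) = 21 - 3*O)
a(u, j) = 2 + j²
a(T(2, 9), X(1)) + (-815/434 + 2046/(-571)) = (2 + (21 - 3*1)²) + (-815/434 + 2046/(-571)) = (2 + (21 - 3)²) + (-815*1/434 + 2046*(-1/571)) = (2 + 18²) + (-815/434 - 2046/571) = (2 + 324) - 1353329/247814 = 326 - 1353329/247814 = 79434035/247814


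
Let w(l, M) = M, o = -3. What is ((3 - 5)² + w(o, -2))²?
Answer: 4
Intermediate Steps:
((3 - 5)² + w(o, -2))² = ((3 - 5)² - 2)² = ((-2)² - 2)² = (4 - 2)² = 2² = 4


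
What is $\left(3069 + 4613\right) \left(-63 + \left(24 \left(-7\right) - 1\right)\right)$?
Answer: $-1782224$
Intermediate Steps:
$\left(3069 + 4613\right) \left(-63 + \left(24 \left(-7\right) - 1\right)\right) = 7682 \left(-63 - 169\right) = 7682 \left(-232\right) = -1782224$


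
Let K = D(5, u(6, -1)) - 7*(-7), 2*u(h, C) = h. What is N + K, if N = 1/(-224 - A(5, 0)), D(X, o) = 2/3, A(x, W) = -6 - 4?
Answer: 31883/642 ≈ 49.662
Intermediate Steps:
A(x, W) = -10
u(h, C) = h/2
D(X, o) = ⅔ (D(X, o) = 2*(⅓) = ⅔)
N = -1/214 (N = 1/(-224 - 1*(-10)) = 1/(-224 + 10) = 1/(-214) = -1/214 ≈ -0.0046729)
K = 149/3 (K = ⅔ - 7*(-7) = ⅔ + 49 = 149/3 ≈ 49.667)
N + K = -1/214 + 149/3 = 31883/642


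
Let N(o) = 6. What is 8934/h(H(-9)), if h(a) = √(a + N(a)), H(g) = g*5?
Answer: -2978*I*√39/13 ≈ -1430.6*I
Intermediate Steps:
H(g) = 5*g
h(a) = √(6 + a) (h(a) = √(a + 6) = √(6 + a))
8934/h(H(-9)) = 8934/(√(6 + 5*(-9))) = 8934/(√(6 - 45)) = 8934/(√(-39)) = 8934/((I*√39)) = 8934*(-I*√39/39) = -2978*I*√39/13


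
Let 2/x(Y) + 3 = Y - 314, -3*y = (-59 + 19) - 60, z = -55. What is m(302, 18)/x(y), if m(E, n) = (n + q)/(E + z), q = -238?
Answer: 93610/741 ≈ 126.33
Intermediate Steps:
y = 100/3 (y = -((-59 + 19) - 60)/3 = -(-40 - 60)/3 = -⅓*(-100) = 100/3 ≈ 33.333)
x(Y) = 2/(-317 + Y) (x(Y) = 2/(-3 + (Y - 314)) = 2/(-3 + (-314 + Y)) = 2/(-317 + Y))
m(E, n) = (-238 + n)/(-55 + E) (m(E, n) = (n - 238)/(E - 55) = (-238 + n)/(-55 + E))
m(302, 18)/x(y) = ((-238 + 18)/(-55 + 302))/((2/(-317 + 100/3))) = (-220/247)/((2/(-851/3))) = ((1/247)*(-220))/((2*(-3/851))) = -220/(247*(-6/851)) = -220/247*(-851/6) = 93610/741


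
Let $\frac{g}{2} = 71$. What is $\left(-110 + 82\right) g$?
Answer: $-3976$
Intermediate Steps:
$g = 142$ ($g = 2 \cdot 71 = 142$)
$\left(-110 + 82\right) g = \left(-110 + 82\right) 142 = \left(-28\right) 142 = -3976$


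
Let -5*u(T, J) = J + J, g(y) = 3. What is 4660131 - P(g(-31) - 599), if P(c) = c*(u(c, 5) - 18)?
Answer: 4648211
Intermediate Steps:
u(T, J) = -2*J/5 (u(T, J) = -(J + J)/5 = -2*J/5)
P(c) = -20*c (P(c) = c*(-⅖*5 - 18) = c*(-2 - 18) = c*(-20) = -20*c)
4660131 - P(g(-31) - 599) = 4660131 - (-20)*(3 - 599) = 4660131 - (-20)*(-596) = 4660131 - 1*11920 = 4660131 - 11920 = 4648211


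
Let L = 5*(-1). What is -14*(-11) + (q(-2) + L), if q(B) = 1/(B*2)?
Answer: 595/4 ≈ 148.75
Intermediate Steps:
L = -5
q(B) = 1/(2*B)
-14*(-11) + (q(-2) + L) = -14*(-11) + ((1/2)/(-2) - 5) = 154 + ((1/2)*(-1/2) - 5) = 154 + (-1/4 - 5) = 154 - 21/4 = 595/4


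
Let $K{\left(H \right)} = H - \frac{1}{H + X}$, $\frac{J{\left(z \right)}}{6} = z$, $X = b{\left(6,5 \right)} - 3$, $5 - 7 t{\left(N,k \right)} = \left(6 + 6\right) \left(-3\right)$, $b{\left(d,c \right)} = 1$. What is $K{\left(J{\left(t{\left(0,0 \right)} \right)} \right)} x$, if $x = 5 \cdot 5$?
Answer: $\frac{1425575}{1624} \approx 877.82$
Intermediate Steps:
$t{\left(N,k \right)} = \frac{41}{7}$ ($t{\left(N,k \right)} = \frac{5}{7} - \frac{\left(6 + 6\right) \left(-3\right)}{7} = \frac{5}{7} - \frac{12 \left(-3\right)}{7} = \frac{5}{7} - - \frac{36}{7} = \frac{5}{7} + \frac{36}{7} = \frac{41}{7}$)
$x = 25$
$X = -2$ ($X = 1 - 3 = -2$)
$J{\left(z \right)} = 6 z$
$K{\left(H \right)} = H - \frac{1}{-2 + H}$ ($K{\left(H \right)} = H - \frac{1}{H - 2} = H - \frac{1}{-2 + H}$)
$K{\left(J{\left(t{\left(0,0 \right)} \right)} \right)} x = \frac{-1 + \left(6 \cdot \frac{41}{7}\right)^{2} - 2 \cdot 6 \cdot \frac{41}{7}}{-2 + 6 \cdot \frac{41}{7}} \cdot 25 = \frac{-1 + \left(\frac{246}{7}\right)^{2} - \frac{492}{7}}{-2 + \frac{246}{7}} \cdot 25 = \frac{-1 + \frac{60516}{49} - \frac{492}{7}}{\frac{232}{7}} \cdot 25 = \frac{7}{232} \cdot \frac{57023}{49} \cdot 25 = \frac{57023}{1624} \cdot 25 = \frac{1425575}{1624}$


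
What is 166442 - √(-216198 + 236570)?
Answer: 166442 - 2*√5093 ≈ 1.6630e+5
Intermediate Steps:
166442 - √(-216198 + 236570) = 166442 - √20372 = 166442 - 2*√5093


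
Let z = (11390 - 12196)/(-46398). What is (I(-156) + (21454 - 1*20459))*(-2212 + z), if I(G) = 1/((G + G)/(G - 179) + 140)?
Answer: -2410624428000875/1095271188 ≈ -2.2009e+6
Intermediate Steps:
z = 403/23199 (z = -806*(-1/46398) = 403/23199 ≈ 0.017371)
I(G) = 1/(140 + 2*G/(-179 + G)) (I(G) = 1/((2*G)/(-179 + G) + 140) = 1/(2*G/(-179 + G) + 140) = 1/(140 + 2*G/(-179 + G)))
(I(-156) + (21454 - 1*20459))*(-2212 + z) = ((-179 - 156)/(2*(-12530 + 71*(-156))) + (21454 - 1*20459))*(-2212 + 403/23199) = ((½)*(-335)/(-12530 - 11076) + (21454 - 20459))*(-51315785/23199) = ((½)*(-335)/(-23606) + 995)*(-51315785/23199) = ((½)*(-1/23606)*(-335) + 995)*(-51315785/23199) = (335/47212 + 995)*(-51315785/23199) = (46976275/47212)*(-51315785/23199) = -2410624428000875/1095271188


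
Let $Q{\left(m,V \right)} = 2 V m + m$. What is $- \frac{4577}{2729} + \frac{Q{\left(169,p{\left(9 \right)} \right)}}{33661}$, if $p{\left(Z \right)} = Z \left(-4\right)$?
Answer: $- \frac{186811668}{91860869} \approx -2.0336$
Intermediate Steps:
$p{\left(Z \right)} = - 4 Z$
$Q{\left(m,V \right)} = m + 2 V m$ ($Q{\left(m,V \right)} = 2 V m + m = m + 2 V m$)
$- \frac{4577}{2729} + \frac{Q{\left(169,p{\left(9 \right)} \right)}}{33661} = - \frac{4577}{2729} + \frac{169 \left(1 + 2 \left(\left(-4\right) 9\right)\right)}{33661} = \left(-4577\right) \frac{1}{2729} + 169 \left(1 + 2 \left(-36\right)\right) \frac{1}{33661} = - \frac{4577}{2729} + 169 \left(1 - 72\right) \frac{1}{33661} = - \frac{4577}{2729} + 169 \left(-71\right) \frac{1}{33661} = - \frac{4577}{2729} - \frac{11999}{33661} = - \frac{186811668}{91860869}$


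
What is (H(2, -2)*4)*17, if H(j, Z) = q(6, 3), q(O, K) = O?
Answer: 408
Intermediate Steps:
H(j, Z) = 6
(H(2, -2)*4)*17 = (6*4)*17 = 24*17 = 408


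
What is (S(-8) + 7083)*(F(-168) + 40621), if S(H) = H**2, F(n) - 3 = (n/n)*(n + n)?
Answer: 287938336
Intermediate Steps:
F(n) = 3 + 2*n (F(n) = 3 + (n/n)*(n + n) = 3 + 1*(2*n) = 3 + 2*n)
(S(-8) + 7083)*(F(-168) + 40621) = ((-8)**2 + 7083)*((3 + 2*(-168)) + 40621) = (64 + 7083)*((3 - 336) + 40621) = 7147*(-333 + 40621) = 7147*40288 = 287938336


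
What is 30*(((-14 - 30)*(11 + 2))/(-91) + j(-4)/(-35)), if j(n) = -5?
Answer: 1350/7 ≈ 192.86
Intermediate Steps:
30*(((-14 - 30)*(11 + 2))/(-91) + j(-4)/(-35)) = 30*(((-14 - 30)*(11 + 2))/(-91) - 5/(-35)) = 30*(-44*13*(-1/91) - 5*(-1/35)) = 30*(-572*(-1/91) + 1/7) = 30*(44/7 + 1/7) = 30*(45/7) = 1350/7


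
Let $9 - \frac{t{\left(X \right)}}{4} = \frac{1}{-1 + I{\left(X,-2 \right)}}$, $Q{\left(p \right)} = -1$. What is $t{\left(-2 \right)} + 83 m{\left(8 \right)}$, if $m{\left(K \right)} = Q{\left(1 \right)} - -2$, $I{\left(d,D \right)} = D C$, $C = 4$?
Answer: $\frac{1075}{9} \approx 119.44$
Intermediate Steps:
$I{\left(d,D \right)} = 4 D$ ($I{\left(d,D \right)} = D 4 = 4 D$)
$m{\left(K \right)} = 1$ ($m{\left(K \right)} = -1 - -2 = -1 + 2 = 1$)
$t{\left(X \right)} = \frac{328}{9}$ ($t{\left(X \right)} = 36 - \frac{4}{-1 + 4 \left(-2\right)} = 36 - \frac{4}{-1 - 8} = 36 - \frac{4}{-9} = 36 - - \frac{4}{9} = 36 + \frac{4}{9} = \frac{328}{9}$)
$t{\left(-2 \right)} + 83 m{\left(8 \right)} = \frac{328}{9} + 83 \cdot 1 = \frac{328}{9} + 83 = \frac{1075}{9}$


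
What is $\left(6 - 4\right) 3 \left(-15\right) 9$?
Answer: $-810$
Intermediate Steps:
$\left(6 - 4\right) 3 \left(-15\right) 9 = 2 \cdot 3 \left(-15\right) 9 = 6 \left(-15\right) 9 = \left(-90\right) 9 = -810$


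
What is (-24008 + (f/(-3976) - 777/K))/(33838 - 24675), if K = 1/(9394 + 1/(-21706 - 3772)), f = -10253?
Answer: -370919146052901/464108369032 ≈ -799.21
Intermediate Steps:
K = 25478/239340331 (K = 1/(9394 + 1/(-25478)) = 1/(9394 - 1/25478) = 1/(239340331/25478) = 25478/239340331 ≈ 0.00010645)
(-24008 + (f/(-3976) - 777/K))/(33838 - 24675) = (-24008 + (-10253/(-3976) - 777/25478/239340331))/(33838 - 24675) = (-24008 + (-10253*(-1/3976) - 777*239340331/25478))/9163 = (-24008 + (10253/3976 - 185967437187/25478))*(1/9163) = (-24008 - 369703134514789/50650264)*(1/9163) = -370919146052901/50650264*1/9163 = -370919146052901/464108369032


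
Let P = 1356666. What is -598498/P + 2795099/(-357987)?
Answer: -667711713910/80944798557 ≈ -8.2490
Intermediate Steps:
-598498/P + 2795099/(-357987) = -598498/1356666 + 2795099/(-357987) = -598498*1/1356666 + 2795099*(-1/357987) = -299249/678333 - 2795099/357987 = -667711713910/80944798557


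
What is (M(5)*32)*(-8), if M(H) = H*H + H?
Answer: -7680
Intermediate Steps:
M(H) = H + H**2 (M(H) = H**2 + H = H + H**2)
(M(5)*32)*(-8) = ((5*(1 + 5))*32)*(-8) = ((5*6)*32)*(-8) = (30*32)*(-8) = 960*(-8) = -7680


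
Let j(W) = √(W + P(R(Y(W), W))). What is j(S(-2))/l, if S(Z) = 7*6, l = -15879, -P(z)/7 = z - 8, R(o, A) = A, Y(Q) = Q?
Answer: -14*I/15879 ≈ -0.00088167*I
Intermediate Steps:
P(z) = 56 - 7*z (P(z) = -7*(z - 8) = -7*(-8 + z) = 56 - 7*z)
S(Z) = 42
j(W) = √(56 - 6*W) (j(W) = √(W + (56 - 7*W)) = √(56 - 6*W))
j(S(-2))/l = √(56 - 6*42)/(-15879) = √(56 - 252)*(-1/15879) = √(-196)*(-1/15879) = (14*I)*(-1/15879) = -14*I/15879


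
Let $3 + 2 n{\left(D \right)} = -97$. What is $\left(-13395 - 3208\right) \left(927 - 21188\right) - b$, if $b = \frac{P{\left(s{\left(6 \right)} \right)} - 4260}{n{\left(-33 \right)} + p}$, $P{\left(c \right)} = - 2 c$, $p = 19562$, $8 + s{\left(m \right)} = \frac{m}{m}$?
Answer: $\frac{3281853846671}{9756} \approx 3.3639 \cdot 10^{8}$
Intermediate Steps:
$n{\left(D \right)} = -50$ ($n{\left(D \right)} = - \frac{3}{2} + \frac{1}{2} \left(-97\right) = - \frac{3}{2} - \frac{97}{2} = -50$)
$s{\left(m \right)} = -7$ ($s{\left(m \right)} = -8 + \frac{m}{m} = -8 + 1 = -7$)
$b = - \frac{2123}{9756}$ ($b = \frac{\left(-2\right) \left(-7\right) - 4260}{-50 + 19562} = \frac{14 - 4260}{19512} = \left(-4246\right) \frac{1}{19512} = - \frac{2123}{9756} \approx -0.21761$)
$\left(-13395 - 3208\right) \left(927 - 21188\right) - b = \left(-13395 - 3208\right) \left(927 - 21188\right) - - \frac{2123}{9756} = \left(-16603\right) \left(-20261\right) + \frac{2123}{9756} = 336393383 + \frac{2123}{9756} = \frac{3281853846671}{9756}$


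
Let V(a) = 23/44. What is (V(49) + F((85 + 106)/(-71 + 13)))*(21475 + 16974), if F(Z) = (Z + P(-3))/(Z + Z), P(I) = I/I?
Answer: 281408231/8404 ≈ 33485.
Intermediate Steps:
P(I) = 1
F(Z) = (1 + Z)/(2*Z) (F(Z) = (Z + 1)/(Z + Z) = (1 + Z)/((2*Z)) = (1 + Z)*(1/(2*Z)) = (1 + Z)/(2*Z))
V(a) = 23/44 (V(a) = 23*(1/44) = 23/44)
(V(49) + F((85 + 106)/(-71 + 13)))*(21475 + 16974) = (23/44 + (1 + (85 + 106)/(-71 + 13))/(2*(((85 + 106)/(-71 + 13)))))*(21475 + 16974) = (23/44 + (1 + 191/(-58))/(2*((191/(-58)))))*38449 = (23/44 + (1 + 191*(-1/58))/(2*((191*(-1/58)))))*38449 = (23/44 + (1 - 191/58)/(2*(-191/58)))*38449 = (23/44 + (½)*(-58/191)*(-133/58))*38449 = (23/44 + 133/382)*38449 = (7319/8404)*38449 = 281408231/8404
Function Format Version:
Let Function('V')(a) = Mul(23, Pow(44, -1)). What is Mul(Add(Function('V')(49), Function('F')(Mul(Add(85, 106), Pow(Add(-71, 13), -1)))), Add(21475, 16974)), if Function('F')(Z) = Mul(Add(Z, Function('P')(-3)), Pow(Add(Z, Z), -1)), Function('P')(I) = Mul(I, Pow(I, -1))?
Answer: Rational(281408231, 8404) ≈ 33485.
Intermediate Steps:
Function('P')(I) = 1
Function('F')(Z) = Mul(Rational(1, 2), Pow(Z, -1), Add(1, Z)) (Function('F')(Z) = Mul(Add(Z, 1), Pow(Add(Z, Z), -1)) = Mul(Add(1, Z), Pow(Mul(2, Z), -1)) = Mul(Add(1, Z), Mul(Rational(1, 2), Pow(Z, -1))) = Mul(Rational(1, 2), Pow(Z, -1), Add(1, Z)))
Function('V')(a) = Rational(23, 44) (Function('V')(a) = Mul(23, Rational(1, 44)) = Rational(23, 44))
Mul(Add(Function('V')(49), Function('F')(Mul(Add(85, 106), Pow(Add(-71, 13), -1)))), Add(21475, 16974)) = Mul(Add(Rational(23, 44), Mul(Rational(1, 2), Pow(Mul(Add(85, 106), Pow(Add(-71, 13), -1)), -1), Add(1, Mul(Add(85, 106), Pow(Add(-71, 13), -1))))), Add(21475, 16974)) = Mul(Add(Rational(23, 44), Mul(Rational(1, 2), Pow(Mul(191, Pow(-58, -1)), -1), Add(1, Mul(191, Pow(-58, -1))))), 38449) = Mul(Add(Rational(23, 44), Mul(Rational(1, 2), Pow(Mul(191, Rational(-1, 58)), -1), Add(1, Mul(191, Rational(-1, 58))))), 38449) = Mul(Add(Rational(23, 44), Mul(Rational(1, 2), Pow(Rational(-191, 58), -1), Add(1, Rational(-191, 58)))), 38449) = Mul(Add(Rational(23, 44), Mul(Rational(1, 2), Rational(-58, 191), Rational(-133, 58))), 38449) = Mul(Add(Rational(23, 44), Rational(133, 382)), 38449) = Mul(Rational(7319, 8404), 38449) = Rational(281408231, 8404)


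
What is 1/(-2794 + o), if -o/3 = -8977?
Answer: 1/24137 ≈ 4.1430e-5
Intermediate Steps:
o = 26931 (o = -3*(-8977) = 26931)
1/(-2794 + o) = 1/(-2794 + 26931) = 1/24137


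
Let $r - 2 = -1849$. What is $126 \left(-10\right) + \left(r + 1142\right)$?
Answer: $-1965$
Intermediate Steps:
$r = -1847$ ($r = 2 - 1849 = -1847$)
$126 \left(-10\right) + \left(r + 1142\right) = 126 \left(-10\right) + \left(-1847 + 1142\right) = -1260 - 705 = -1965$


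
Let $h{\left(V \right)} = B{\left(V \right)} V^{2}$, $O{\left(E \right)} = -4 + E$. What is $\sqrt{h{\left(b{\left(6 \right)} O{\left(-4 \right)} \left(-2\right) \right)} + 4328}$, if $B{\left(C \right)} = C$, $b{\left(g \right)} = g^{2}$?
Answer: $2 \sqrt{47776826} \approx 13824.0$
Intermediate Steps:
$h{\left(V \right)} = V^{3}$ ($h{\left(V \right)} = V V^{2} = V^{3}$)
$\sqrt{h{\left(b{\left(6 \right)} O{\left(-4 \right)} \left(-2\right) \right)} + 4328} = \sqrt{\left(6^{2} \left(-4 - 4\right) \left(-2\right)\right)^{3} + 4328} = \sqrt{\left(36 \left(-8\right) \left(-2\right)\right)^{3} + 4328} = \sqrt{\left(\left(-288\right) \left(-2\right)\right)^{3} + 4328} = \sqrt{576^{3} + 4328} = \sqrt{191102976 + 4328} = \sqrt{191107304} = 2 \sqrt{47776826}$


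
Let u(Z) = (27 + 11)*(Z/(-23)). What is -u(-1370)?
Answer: -52060/23 ≈ -2263.5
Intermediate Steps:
u(Z) = -38*Z/23 (u(Z) = 38*(Z*(-1/23)) = 38*(-Z/23) = -38*Z/23)
-u(-1370) = -(-38)*(-1370)/23 = -1*52060/23 = -52060/23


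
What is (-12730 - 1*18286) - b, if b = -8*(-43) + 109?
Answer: -31469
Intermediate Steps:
b = 453 (b = 344 + 109 = 453)
(-12730 - 1*18286) - b = (-12730 - 1*18286) - 1*453 = (-12730 - 18286) - 453 = -31016 - 453 = -31469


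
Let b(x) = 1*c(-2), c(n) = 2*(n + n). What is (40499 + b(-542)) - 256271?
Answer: -215780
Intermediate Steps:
c(n) = 4*n (c(n) = 2*(2*n) = 4*n)
b(x) = -8 (b(x) = 1*(4*(-2)) = 1*(-8) = -8)
(40499 + b(-542)) - 256271 = (40499 - 8) - 256271 = 40491 - 256271 = -215780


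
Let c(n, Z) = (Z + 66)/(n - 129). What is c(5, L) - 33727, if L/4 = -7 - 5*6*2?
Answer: -2090973/62 ≈ -33725.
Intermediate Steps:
L = -268 (L = 4*(-7 - 5*6*2) = 4*(-7 - 30*2) = 4*(-7 - 60) = 4*(-67) = -268)
c(n, Z) = (66 + Z)/(-129 + n)
c(5, L) - 33727 = (66 - 268)/(-129 + 5) - 33727 = -202/(-124) - 33727 = -1/124*(-202) - 33727 = 101/62 - 33727 = -2090973/62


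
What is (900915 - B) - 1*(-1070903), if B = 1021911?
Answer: 949907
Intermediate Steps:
(900915 - B) - 1*(-1070903) = (900915 - 1*1021911) - 1*(-1070903) = (900915 - 1021911) + 1070903 = -120996 + 1070903 = 949907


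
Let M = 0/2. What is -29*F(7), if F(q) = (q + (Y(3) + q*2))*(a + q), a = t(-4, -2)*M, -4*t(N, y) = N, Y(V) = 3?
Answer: -4872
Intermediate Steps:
t(N, y) = -N/4
M = 0 (M = 0*(½) = 0)
a = 0 (a = -¼*(-4)*0 = 1*0 = 0)
F(q) = q*(3 + 3*q) (F(q) = (q + (3 + q*2))*(0 + q) = (q + (3 + 2*q))*q = (3 + 3*q)*q = q*(3 + 3*q))
-29*F(7) = -87*7*(1 + 7) = -87*7*8 = -29*168 = -4872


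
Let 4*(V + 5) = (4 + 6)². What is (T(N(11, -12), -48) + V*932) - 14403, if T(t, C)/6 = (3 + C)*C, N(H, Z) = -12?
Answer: 17197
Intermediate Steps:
V = 20 (V = -5 + (4 + 6)²/4 = -5 + (¼)*10² = -5 + (¼)*100 = -5 + 25 = 20)
T(t, C) = 6*C*(3 + C) (T(t, C) = 6*((3 + C)*C) = 6*(C*(3 + C)) = 6*C*(3 + C))
(T(N(11, -12), -48) + V*932) - 14403 = (6*(-48)*(3 - 48) + 20*932) - 14403 = (6*(-48)*(-45) + 18640) - 14403 = (12960 + 18640) - 14403 = 31600 - 14403 = 17197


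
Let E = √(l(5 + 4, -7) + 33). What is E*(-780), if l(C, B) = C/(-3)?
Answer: -780*√30 ≈ -4272.2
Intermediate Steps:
l(C, B) = -C/3 (l(C, B) = C*(-⅓) = -C/3)
E = √30 (E = √(-(5 + 4)/3 + 33) = √(-⅓*9 + 33) = √(-3 + 33) = √30 ≈ 5.4772)
E*(-780) = √30*(-780) = -780*√30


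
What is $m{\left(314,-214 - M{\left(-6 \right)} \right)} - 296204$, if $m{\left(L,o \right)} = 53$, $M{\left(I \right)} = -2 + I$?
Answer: $-296151$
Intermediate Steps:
$m{\left(314,-214 - M{\left(-6 \right)} \right)} - 296204 = 53 - 296204 = -296151$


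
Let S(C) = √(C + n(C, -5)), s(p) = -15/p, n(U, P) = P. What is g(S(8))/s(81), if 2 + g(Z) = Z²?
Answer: -27/5 ≈ -5.4000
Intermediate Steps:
S(C) = √(-5 + C) (S(C) = √(C - 5) = √(-5 + C))
g(Z) = -2 + Z²
g(S(8))/s(81) = (-2 + (√(-5 + 8))²)/((-15/81)) = (-2 + (√3)²)/((-15*1/81)) = (-2 + 3)/(-5/27) = 1*(-27/5) = -27/5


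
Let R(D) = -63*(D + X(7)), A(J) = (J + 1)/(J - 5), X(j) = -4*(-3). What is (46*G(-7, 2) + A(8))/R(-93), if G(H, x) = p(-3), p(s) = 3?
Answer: 47/1701 ≈ 0.027631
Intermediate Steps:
X(j) = 12
G(H, x) = 3
A(J) = (1 + J)/(-5 + J)
R(D) = -756 - 63*D (R(D) = -63*(D + 12) = -63*(12 + D) = -756 - 63*D)
(46*G(-7, 2) + A(8))/R(-93) = (46*3 + (1 + 8)/(-5 + 8))/(-756 - 63*(-93)) = (138 + 9/3)/(-756 + 5859) = (138 + (⅓)*9)/5103 = (138 + 3)*(1/5103) = 141*(1/5103) = 47/1701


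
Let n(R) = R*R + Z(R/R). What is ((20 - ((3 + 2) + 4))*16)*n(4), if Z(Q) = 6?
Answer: 3872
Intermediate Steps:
n(R) = 6 + R² (n(R) = R*R + 6 = R² + 6 = 6 + R²)
((20 - ((3 + 2) + 4))*16)*n(4) = ((20 - ((3 + 2) + 4))*16)*(6 + 4²) = ((20 - (5 + 4))*16)*(6 + 16) = ((20 - 1*9)*16)*22 = ((20 - 9)*16)*22 = (11*16)*22 = 176*22 = 3872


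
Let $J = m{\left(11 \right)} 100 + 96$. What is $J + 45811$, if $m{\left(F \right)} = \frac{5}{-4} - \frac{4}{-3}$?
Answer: $\frac{137746}{3} \approx 45915.0$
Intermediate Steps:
$m{\left(F \right)} = \frac{1}{12}$ ($m{\left(F \right)} = 5 \left(- \frac{1}{4}\right) - - \frac{4}{3} = - \frac{5}{4} + \frac{4}{3} = \frac{1}{12}$)
$J = \frac{313}{3}$ ($J = \frac{1}{12} \cdot 100 + 96 = \frac{25}{3} + 96 = \frac{313}{3} \approx 104.33$)
$J + 45811 = \frac{313}{3} + 45811 = \frac{137746}{3}$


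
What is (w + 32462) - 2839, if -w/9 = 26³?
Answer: -128561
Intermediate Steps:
w = -158184 (w = -9*26³ = -9*17576 = -158184)
(w + 32462) - 2839 = (-158184 + 32462) - 2839 = -125722 - 2839 = -128561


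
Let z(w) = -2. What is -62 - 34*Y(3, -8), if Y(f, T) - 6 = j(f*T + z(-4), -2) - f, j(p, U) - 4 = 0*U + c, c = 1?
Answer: -334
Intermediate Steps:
j(p, U) = 5 (j(p, U) = 4 + (0*U + 1) = 4 + (0 + 1) = 4 + 1 = 5)
Y(f, T) = 11 - f (Y(f, T) = 6 + (5 - f) = 11 - f)
-62 - 34*Y(3, -8) = -62 - 34*(11 - 1*3) = -62 - 34*(11 - 3) = -62 - 34*8 = -62 - 272 = -334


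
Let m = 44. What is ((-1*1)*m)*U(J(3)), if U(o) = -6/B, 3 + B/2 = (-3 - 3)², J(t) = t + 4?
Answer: 4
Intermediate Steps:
J(t) = 4 + t
B = 66 (B = -6 + 2*(-3 - 3)² = -6 + 2*(-6)² = -6 + 2*36 = -6 + 72 = 66)
U(o) = -1/11 (U(o) = -6/66 = -6*1/66 = -1/11)
((-1*1)*m)*U(J(3)) = (-1*1*44)*(-1/11) = -1*44*(-1/11) = -44*(-1/11) = 4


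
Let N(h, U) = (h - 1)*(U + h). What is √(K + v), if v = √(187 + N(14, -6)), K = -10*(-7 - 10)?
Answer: √(170 + √291) ≈ 13.677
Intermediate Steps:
N(h, U) = (-1 + h)*(U + h)
K = 170 (K = -10*(-17) = 170)
v = √291 (v = √(187 + (14² - 1*(-6) - 1*14 - 6*14)) = √(187 + (196 + 6 - 14 - 84)) = √(187 + 104) = √291 ≈ 17.059)
√(K + v) = √(170 + √291)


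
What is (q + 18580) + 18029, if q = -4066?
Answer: 32543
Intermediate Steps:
(q + 18580) + 18029 = (-4066 + 18580) + 18029 = 14514 + 18029 = 32543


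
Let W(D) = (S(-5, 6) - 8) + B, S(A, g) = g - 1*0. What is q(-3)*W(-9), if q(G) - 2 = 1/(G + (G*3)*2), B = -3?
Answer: -205/21 ≈ -9.7619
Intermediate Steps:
S(A, g) = g (S(A, g) = g + 0 = g)
W(D) = -5 (W(D) = (6 - 8) - 3 = -2 - 3 = -5)
q(G) = 2 + 1/(7*G) (q(G) = 2 + 1/(G + (G*3)*2) = 2 + 1/(G + (3*G)*2) = 2 + 1/(G + 6*G) = 2 + 1/(7*G))
q(-3)*W(-9) = (2 + (⅐)/(-3))*(-5) = (2 + (⅐)*(-⅓))*(-5) = (2 - 1/21)*(-5) = (41/21)*(-5) = -205/21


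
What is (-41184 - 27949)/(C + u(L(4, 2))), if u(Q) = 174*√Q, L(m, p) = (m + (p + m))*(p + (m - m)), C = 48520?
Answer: -83858329/58839622 + 6014571*√5/588396220 ≈ -1.4023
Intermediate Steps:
L(m, p) = p*(p + 2*m) (L(m, p) = (m + (m + p))*(p + 0) = (p + 2*m)*p = p*(p + 2*m))
(-41184 - 27949)/(C + u(L(4, 2))) = (-41184 - 27949)/(48520 + 174*√(2*(2 + 2*4))) = -69133/(48520 + 174*√(2*(2 + 8))) = -69133/(48520 + 174*√(2*10)) = -69133/(48520 + 174*√20) = -69133/(48520 + 174*(2*√5)) = -69133/(48520 + 348*√5)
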